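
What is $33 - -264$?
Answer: $297$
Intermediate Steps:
$33 - -264 = 33 + 264 = 297$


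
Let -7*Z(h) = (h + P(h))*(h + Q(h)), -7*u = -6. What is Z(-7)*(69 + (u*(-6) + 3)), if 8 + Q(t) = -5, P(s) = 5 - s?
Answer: 46800/49 ≈ 955.10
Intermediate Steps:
Q(t) = -13 (Q(t) = -8 - 5 = -13)
u = 6/7 (u = -⅐*(-6) = 6/7 ≈ 0.85714)
Z(h) = 65/7 - 5*h/7 (Z(h) = -(h + (5 - h))*(h - 13)/7 = -5*(-13 + h)/7 = -(-65 + 5*h)/7 = 65/7 - 5*h/7)
Z(-7)*(69 + (u*(-6) + 3)) = (65/7 - 5/7*(-7))*(69 + ((6/7)*(-6) + 3)) = (65/7 + 5)*(69 + (-36/7 + 3)) = 100*(69 - 15/7)/7 = (100/7)*(468/7) = 46800/49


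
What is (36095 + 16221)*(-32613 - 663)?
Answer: -1740867216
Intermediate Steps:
(36095 + 16221)*(-32613 - 663) = 52316*(-33276) = -1740867216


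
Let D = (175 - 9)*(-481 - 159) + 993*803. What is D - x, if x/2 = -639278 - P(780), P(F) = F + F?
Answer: 1972815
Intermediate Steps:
P(F) = 2*F
x = -1281676 (x = 2*(-639278 - 2*780) = 2*(-639278 - 1*1560) = 2*(-639278 - 1560) = 2*(-640838) = -1281676)
D = 691139 (D = 166*(-640) + 797379 = -106240 + 797379 = 691139)
D - x = 691139 - 1*(-1281676) = 691139 + 1281676 = 1972815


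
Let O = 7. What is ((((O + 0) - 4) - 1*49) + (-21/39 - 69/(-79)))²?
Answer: 2199422404/1054729 ≈ 2085.3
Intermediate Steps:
((((O + 0) - 4) - 1*49) + (-21/39 - 69/(-79)))² = ((((7 + 0) - 4) - 1*49) + (-21/39 - 69/(-79)))² = (((7 - 4) - 49) + (-21*1/39 - 69*(-1/79)))² = ((3 - 49) + (-7/13 + 69/79))² = (-46 + 344/1027)² = (-46898/1027)² = 2199422404/1054729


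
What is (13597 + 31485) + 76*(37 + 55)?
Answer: 52074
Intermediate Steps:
(13597 + 31485) + 76*(37 + 55) = 45082 + 76*92 = 45082 + 6992 = 52074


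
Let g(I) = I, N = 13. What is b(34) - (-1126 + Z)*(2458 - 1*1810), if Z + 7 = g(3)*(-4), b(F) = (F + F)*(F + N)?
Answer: 745156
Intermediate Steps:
b(F) = 2*F*(13 + F) (b(F) = (F + F)*(F + 13) = (2*F)*(13 + F) = 2*F*(13 + F))
Z = -19 (Z = -7 + 3*(-4) = -7 - 12 = -19)
b(34) - (-1126 + Z)*(2458 - 1*1810) = 2*34*(13 + 34) - (-1126 - 19)*(2458 - 1*1810) = 2*34*47 - (-1145)*(2458 - 1810) = 3196 - (-1145)*648 = 3196 - 1*(-741960) = 3196 + 741960 = 745156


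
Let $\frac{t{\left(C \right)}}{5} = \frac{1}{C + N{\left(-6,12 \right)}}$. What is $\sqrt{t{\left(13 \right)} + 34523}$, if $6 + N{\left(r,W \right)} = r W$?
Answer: $\frac{\sqrt{5834374}}{13} \approx 185.8$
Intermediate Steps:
$N{\left(r,W \right)} = -6 + W r$ ($N{\left(r,W \right)} = -6 + r W = -6 + W r$)
$t{\left(C \right)} = \frac{5}{-78 + C}$ ($t{\left(C \right)} = \frac{5}{C + \left(-6 + 12 \left(-6\right)\right)} = \frac{5}{C - 78} = \frac{5}{-78 + C}$)
$\sqrt{t{\left(13 \right)} + 34523} = \sqrt{\frac{5}{-78 + 13} + 34523} = \sqrt{\frac{5}{-65} + 34523} = \sqrt{5 \left(- \frac{1}{65}\right) + 34523} = \sqrt{- \frac{1}{13} + 34523} = \sqrt{\frac{448798}{13}} = \frac{\sqrt{5834374}}{13}$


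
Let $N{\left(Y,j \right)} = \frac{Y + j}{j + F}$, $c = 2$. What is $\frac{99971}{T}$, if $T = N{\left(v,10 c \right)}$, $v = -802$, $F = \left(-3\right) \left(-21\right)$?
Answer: $- \frac{8297593}{782} \approx -10611.0$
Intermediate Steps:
$F = 63$
$N{\left(Y,j \right)} = \frac{Y + j}{63 + j}$ ($N{\left(Y,j \right)} = \frac{Y + j}{j + 63} = \frac{Y + j}{63 + j}$)
$T = - \frac{782}{83}$ ($T = \frac{-802 + 10 \cdot 2}{63 + 10 \cdot 2} = \frac{-802 + 20}{63 + 20} = \frac{1}{83} \left(-782\right) = - \frac{782}{83} \approx -9.4217$)
$\frac{99971}{T} = \frac{99971}{- \frac{782}{83}} = 99971 \left(- \frac{83}{782}\right) = - \frac{8297593}{782}$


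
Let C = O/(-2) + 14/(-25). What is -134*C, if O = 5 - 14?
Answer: -13199/25 ≈ -527.96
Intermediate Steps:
O = -9
C = 197/50 (C = -9/(-2) + 14/(-25) = -9*(-1/2) + 14*(-1/25) = 9/2 - 14/25 = 197/50 ≈ 3.9400)
-134*C = -134*197/50 = -13199/25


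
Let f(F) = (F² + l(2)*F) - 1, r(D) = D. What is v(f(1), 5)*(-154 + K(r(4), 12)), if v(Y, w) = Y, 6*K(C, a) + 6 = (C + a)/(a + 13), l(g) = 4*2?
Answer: -92936/75 ≈ -1239.1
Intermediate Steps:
l(g) = 8
f(F) = -1 + F² + 8*F (f(F) = (F² + 8*F) - 1 = -1 + F² + 8*F)
K(C, a) = -1 + (C + a)/(6*(13 + a)) (K(C, a) = -1 + ((C + a)/(a + 13))/6 = -1 + ((C + a)/(13 + a))/6 = -1 + (C + a)/(6*(13 + a)))
v(f(1), 5)*(-154 + K(r(4), 12)) = (-1 + 1² + 8*1)*(-154 + (-78 + 4 - 5*12)/(6*(13 + 12))) = (-1 + 1 + 8)*(-154 + (⅙)*(-78 + 4 - 60)/25) = 8*(-154 + (⅙)*(1/25)*(-134)) = 8*(-154 - 67/75) = 8*(-11617/75) = -92936/75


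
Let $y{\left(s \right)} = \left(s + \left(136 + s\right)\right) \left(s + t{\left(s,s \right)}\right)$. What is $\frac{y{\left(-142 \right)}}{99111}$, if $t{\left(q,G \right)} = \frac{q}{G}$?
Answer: $\frac{6956}{33037} \approx 0.21055$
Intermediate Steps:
$y{\left(s \right)} = \left(1 + s\right) \left(136 + 2 s\right)$ ($y{\left(s \right)} = \left(s + \left(136 + s\right)\right) \left(s + \frac{s}{s}\right) = \left(136 + 2 s\right) \left(s + 1\right) = \left(136 + 2 s\right) \left(1 + s\right) = \left(1 + s\right) \left(136 + 2 s\right)$)
$\frac{y{\left(-142 \right)}}{99111} = \frac{136 + 2 \left(-142\right)^{2} + 138 \left(-142\right)}{99111} = \left(136 + 2 \cdot 20164 - 19596\right) \frac{1}{99111} = \left(136 + 40328 - 19596\right) \frac{1}{99111} = 20868 \cdot \frac{1}{99111} = \frac{6956}{33037}$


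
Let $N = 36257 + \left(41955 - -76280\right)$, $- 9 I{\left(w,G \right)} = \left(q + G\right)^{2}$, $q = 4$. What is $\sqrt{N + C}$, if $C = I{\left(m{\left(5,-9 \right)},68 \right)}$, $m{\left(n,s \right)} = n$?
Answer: $2 \sqrt{38479} \approx 392.32$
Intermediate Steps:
$I{\left(w,G \right)} = - \frac{\left(4 + G\right)^{2}}{9}$
$C = -576$ ($C = - \frac{\left(4 + 68\right)^{2}}{9} = - \frac{72^{2}}{9} = \left(- \frac{1}{9}\right) 5184 = -576$)
$N = 154492$ ($N = 36257 + \left(41955 + 76280\right) = 36257 + 118235 = 154492$)
$\sqrt{N + C} = \sqrt{154492 - 576} = \sqrt{153916} = 2 \sqrt{38479}$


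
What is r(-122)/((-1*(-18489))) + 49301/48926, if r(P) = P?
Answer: 905557217/904592814 ≈ 1.0011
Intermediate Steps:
r(-122)/((-1*(-18489))) + 49301/48926 = -122/((-1*(-18489))) + 49301/48926 = -122/18489 + 49301*(1/48926) = -122*1/18489 + 49301/48926 = -122/18489 + 49301/48926 = 905557217/904592814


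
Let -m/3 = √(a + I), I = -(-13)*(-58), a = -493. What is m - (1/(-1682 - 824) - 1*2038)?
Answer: 5107229/2506 - 3*I*√1247 ≈ 2038.0 - 105.94*I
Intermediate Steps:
I = -754 (I = -1*754 = -754)
m = -3*I*√1247 (m = -3*√(-493 - 754) = -3*I*√1247 ≈ -105.94*I)
m - (1/(-1682 - 824) - 1*2038) = -3*I*√1247 - (1/(-1682 - 824) - 1*2038) = -3*I*√1247 - (1/(-2506) - 2038) = -3*I*√1247 - (-1/2506 - 2038) = -3*I*√1247 - 1*(-5107229/2506) = -3*I*√1247 + 5107229/2506 = 5107229/2506 - 3*I*√1247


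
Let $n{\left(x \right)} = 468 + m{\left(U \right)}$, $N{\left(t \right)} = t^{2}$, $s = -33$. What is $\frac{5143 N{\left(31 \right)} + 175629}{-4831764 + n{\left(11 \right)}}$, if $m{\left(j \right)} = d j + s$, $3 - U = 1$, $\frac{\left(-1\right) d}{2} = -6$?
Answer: $- \frac{5118052}{4831305} \approx -1.0594$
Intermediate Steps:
$d = 12$ ($d = \left(-2\right) \left(-6\right) = 12$)
$U = 2$ ($U = 3 - 1 = 2$)
$m{\left(j \right)} = -33 + 12 j$ ($m{\left(j \right)} = 12 j - 33 = -33 + 12 j$)
$n{\left(x \right)} = 459$ ($n{\left(x \right)} = 468 + \left(-33 + 12 \cdot 2\right) = 468 + \left(-33 + 24\right) = 468 - 9 = 459$)
$\frac{5143 N{\left(31 \right)} + 175629}{-4831764 + n{\left(11 \right)}} = \frac{5143 \cdot 31^{2} + 175629}{-4831764 + 459} = \frac{5143 \cdot 961 + 175629}{-4831305} = \left(4942423 + 175629\right) \left(- \frac{1}{4831305}\right) = 5118052 \left(- \frac{1}{4831305}\right) = - \frac{5118052}{4831305}$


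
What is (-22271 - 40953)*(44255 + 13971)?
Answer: -3681280624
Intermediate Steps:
(-22271 - 40953)*(44255 + 13971) = -63224*58226 = -3681280624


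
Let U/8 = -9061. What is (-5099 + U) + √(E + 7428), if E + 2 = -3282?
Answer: -77587 + 4*√259 ≈ -77523.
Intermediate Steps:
U = -72488 (U = 8*(-9061) = -72488)
E = -3284 (E = -2 - 3282 = -3284)
(-5099 + U) + √(E + 7428) = (-5099 - 72488) + √(-3284 + 7428) = -77587 + √4144 = -77587 + 4*√259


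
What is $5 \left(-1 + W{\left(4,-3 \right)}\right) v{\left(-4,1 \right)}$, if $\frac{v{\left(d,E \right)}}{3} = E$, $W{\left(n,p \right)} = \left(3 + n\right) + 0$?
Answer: $90$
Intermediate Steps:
$W{\left(n,p \right)} = 3 + n$
$v{\left(d,E \right)} = 3 E$
$5 \left(-1 + W{\left(4,-3 \right)}\right) v{\left(-4,1 \right)} = 5 \left(-1 + \left(3 + 4\right)\right) 3 \cdot 1 = 5 \left(-1 + 7\right) 3 = 5 \cdot 6 \cdot 3 = 30 \cdot 3 = 90$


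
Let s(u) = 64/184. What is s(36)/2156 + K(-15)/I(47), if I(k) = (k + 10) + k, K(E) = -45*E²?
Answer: -125519417/1289288 ≈ -97.356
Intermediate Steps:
s(u) = 8/23 (s(u) = 64*(1/184) = 8/23)
I(k) = 10 + 2*k (I(k) = (10 + k) + k = 10 + 2*k)
s(36)/2156 + K(-15)/I(47) = (8/23)/2156 + (-45*(-15)²)/(10 + 2*47) = (8/23)*(1/2156) + (-45*225)/(10 + 94) = 2/12397 - 10125/104 = -125519417/1289288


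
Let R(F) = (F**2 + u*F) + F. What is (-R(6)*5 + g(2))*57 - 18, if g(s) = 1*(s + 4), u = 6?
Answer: -21906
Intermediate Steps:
R(F) = F**2 + 7*F (R(F) = (F**2 + 6*F) + F = F**2 + 7*F)
g(s) = 4 + s (g(s) = 1*(4 + s) = 4 + s)
(-R(6)*5 + g(2))*57 - 18 = (-6*(7 + 6)*5 + (4 + 2))*57 - 18 = (-6*13*5 + 6)*57 - 18 = (-1*78*5 + 6)*57 - 18 = (-78*5 + 6)*57 - 18 = (-390 + 6)*57 - 18 = -384*57 - 18 = -21888 - 18 = -21906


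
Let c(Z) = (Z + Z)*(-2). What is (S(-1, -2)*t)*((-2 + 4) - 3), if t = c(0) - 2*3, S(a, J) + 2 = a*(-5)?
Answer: 18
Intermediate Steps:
S(a, J) = -2 - 5*a (S(a, J) = -2 + a*(-5) = -2 - 5*a)
c(Z) = -4*Z (c(Z) = (2*Z)*(-2) = -4*Z)
t = -6 (t = -4*0 - 2*3 = 0 - 6 = -6)
(S(-1, -2)*t)*((-2 + 4) - 3) = ((-2 - 5*(-1))*(-6))*((-2 + 4) - 3) = ((-2 + 5)*(-6))*(2 - 3) = (3*(-6))*(-1) = -18*(-1) = 18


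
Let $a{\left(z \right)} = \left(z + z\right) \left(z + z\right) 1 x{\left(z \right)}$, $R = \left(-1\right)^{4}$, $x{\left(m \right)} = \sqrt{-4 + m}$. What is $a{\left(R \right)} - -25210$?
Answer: $25210 + 4 i \sqrt{3} \approx 25210.0 + 6.9282 i$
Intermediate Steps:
$R = 1$
$a{\left(z \right)} = 4 z^{2} \sqrt{-4 + z}$ ($a{\left(z \right)} = \left(z + z\right) \left(z + z\right) 1 \sqrt{-4 + z} = 2 z 2 z 1 \sqrt{-4 + z} = 4 z^{2} \cdot 1 \sqrt{-4 + z} = 4 z^{2} \sqrt{-4 + z}$)
$a{\left(R \right)} - -25210 = 4 \cdot 1^{2} \sqrt{-4 + 1} - -25210 = 4 \cdot 1 \sqrt{-3} + 25210 = 4 \cdot 1 i \sqrt{3} + 25210 = 4 i \sqrt{3} + 25210 = 25210 + 4 i \sqrt{3}$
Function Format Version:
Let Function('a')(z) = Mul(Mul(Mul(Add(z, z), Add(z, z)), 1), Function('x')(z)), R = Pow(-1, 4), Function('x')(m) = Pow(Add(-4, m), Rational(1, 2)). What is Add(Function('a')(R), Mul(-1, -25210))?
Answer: Add(25210, Mul(4, I, Pow(3, Rational(1, 2)))) ≈ Add(25210., Mul(6.9282, I))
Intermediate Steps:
R = 1
Function('a')(z) = Mul(4, Pow(z, 2), Pow(Add(-4, z), Rational(1, 2))) (Function('a')(z) = Mul(Mul(Mul(Add(z, z), Add(z, z)), 1), Pow(Add(-4, z), Rational(1, 2))) = Mul(Mul(Mul(Mul(2, z), Mul(2, z)), 1), Pow(Add(-4, z), Rational(1, 2))) = Mul(Mul(Mul(4, Pow(z, 2)), 1), Pow(Add(-4, z), Rational(1, 2))) = Mul(Mul(4, Pow(z, 2)), Pow(Add(-4, z), Rational(1, 2))) = Mul(4, Pow(z, 2), Pow(Add(-4, z), Rational(1, 2))))
Add(Function('a')(R), Mul(-1, -25210)) = Add(Mul(4, Pow(1, 2), Pow(Add(-4, 1), Rational(1, 2))), Mul(-1, -25210)) = Add(Mul(4, 1, Pow(-3, Rational(1, 2))), 25210) = Add(Mul(4, 1, Mul(I, Pow(3, Rational(1, 2)))), 25210) = Add(Mul(4, I, Pow(3, Rational(1, 2))), 25210) = Add(25210, Mul(4, I, Pow(3, Rational(1, 2))))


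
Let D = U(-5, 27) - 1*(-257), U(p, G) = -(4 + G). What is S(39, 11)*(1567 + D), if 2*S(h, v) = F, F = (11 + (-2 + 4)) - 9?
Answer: 3586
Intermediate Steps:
U(p, G) = -4 - G
D = 226 (D = (-4 - 1*27) - 1*(-257) = (-4 - 27) + 257 = -31 + 257 = 226)
F = 4 (F = (11 + 2) - 9 = 13 - 9 = 4)
S(h, v) = 2 (S(h, v) = (½)*4 = 2)
S(39, 11)*(1567 + D) = 2*(1567 + 226) = 2*1793 = 3586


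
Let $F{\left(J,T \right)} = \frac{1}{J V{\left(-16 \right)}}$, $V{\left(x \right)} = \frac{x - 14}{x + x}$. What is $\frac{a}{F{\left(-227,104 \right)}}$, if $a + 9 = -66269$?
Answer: $\frac{112838295}{8} \approx 1.4105 \cdot 10^{7}$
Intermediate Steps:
$a = -66278$ ($a = -9 - 66269 = -66278$)
$V{\left(x \right)} = \frac{-14 + x}{2 x}$
$F{\left(J,T \right)} = \frac{16}{15 J}$ ($F{\left(J,T \right)} = \frac{1}{J \frac{-14 - 16}{2 \left(-16\right)}} = \frac{1}{J \frac{1}{2} \left(- \frac{1}{16}\right) \left(-30\right)} = \frac{1}{J \frac{15}{16}} = \frac{1}{J} \frac{16}{15} = \frac{16}{15 J}$)
$\frac{a}{F{\left(-227,104 \right)}} = - \frac{66278}{\frac{16}{15} \frac{1}{-227}} = - \frac{66278}{\frac{16}{15} \left(- \frac{1}{227}\right)} = - \frac{66278}{- \frac{16}{3405}} = \left(-66278\right) \left(- \frac{3405}{16}\right) = \frac{112838295}{8}$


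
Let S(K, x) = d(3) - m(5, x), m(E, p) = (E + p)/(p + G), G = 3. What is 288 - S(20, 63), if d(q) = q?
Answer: 9439/33 ≈ 286.03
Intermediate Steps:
m(E, p) = (E + p)/(3 + p) (m(E, p) = (E + p)/(p + 3) = (E + p)/(3 + p))
S(K, x) = 3 - (5 + x)/(3 + x)
288 - S(20, 63) = 288 - 2*(2 + 63)/(3 + 63) = 288 - 2*65/66 = 288 - 1*65/33 = 288 - 65/33 = 9439/33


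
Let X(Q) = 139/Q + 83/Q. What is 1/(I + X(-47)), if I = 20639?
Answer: 47/969811 ≈ 4.8463e-5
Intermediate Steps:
X(Q) = 222/Q
1/(I + X(-47)) = 1/(20639 + 222/(-47)) = 1/(20639 + 222*(-1/47)) = 1/(20639 - 222/47) = 1/(969811/47) = 47/969811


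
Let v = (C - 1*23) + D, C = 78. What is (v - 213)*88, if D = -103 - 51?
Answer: -27456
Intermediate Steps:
D = -154
v = -99 (v = (78 - 1*23) - 154 = (78 - 23) - 154 = 55 - 154 = -99)
(v - 213)*88 = (-99 - 213)*88 = -312*88 = -27456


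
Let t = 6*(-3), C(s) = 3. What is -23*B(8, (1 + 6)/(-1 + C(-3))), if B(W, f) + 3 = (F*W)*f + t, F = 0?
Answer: 483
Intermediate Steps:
t = -18
B(W, f) = -21 (B(W, f) = -3 + ((0*W)*f - 18) = -3 + (0*f - 18) = -3 + (0 - 18) = -3 - 18 = -21)
-23*B(8, (1 + 6)/(-1 + C(-3))) = -23*(-21) = 483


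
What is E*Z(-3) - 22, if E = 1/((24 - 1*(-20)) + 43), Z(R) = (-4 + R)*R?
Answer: -631/29 ≈ -21.759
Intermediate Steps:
Z(R) = R*(-4 + R)
E = 1/87 (E = 1/((24 + 20) + 43) = 1/(44 + 43) = 1/87 ≈ 0.011494)
E*Z(-3) - 22 = (-3*(-4 - 3))/87 - 22 = (-3*(-7))/87 - 22 = (1/87)*21 - 22 = 7/29 - 22 = -631/29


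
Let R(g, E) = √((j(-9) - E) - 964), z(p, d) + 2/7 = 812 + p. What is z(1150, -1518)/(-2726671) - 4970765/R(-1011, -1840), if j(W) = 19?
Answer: -13732/19086697 - 994153*√895/179 ≈ -1.6615e+5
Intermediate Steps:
z(p, d) = 5682/7 + p (z(p, d) = -2/7 + (812 + p) = 5682/7 + p)
R(g, E) = √(-945 - E) (R(g, E) = √((19 - E) - 964) = √(-945 - E))
z(1150, -1518)/(-2726671) - 4970765/R(-1011, -1840) = (5682/7 + 1150)/(-2726671) - 4970765/√(-945 - 1*(-1840)) = (13732/7)*(-1/2726671) - 4970765/√(-945 + 1840) = -13732/19086697 - 4970765*√895/895 = -13732/19086697 - 994153*√895/179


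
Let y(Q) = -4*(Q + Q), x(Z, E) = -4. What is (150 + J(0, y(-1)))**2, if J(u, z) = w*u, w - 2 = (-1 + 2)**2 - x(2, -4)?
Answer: 22500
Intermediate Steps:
y(Q) = -8*Q
w = 7 (w = 2 + ((-1 + 2)**2 - 1*(-4)) = 2 + (1**2 + 4) = 2 + (1 + 4) = 2 + 5 = 7)
J(u, z) = 7*u
(150 + J(0, y(-1)))**2 = (150 + 7*0)**2 = (150 + 0)**2 = 150**2 = 22500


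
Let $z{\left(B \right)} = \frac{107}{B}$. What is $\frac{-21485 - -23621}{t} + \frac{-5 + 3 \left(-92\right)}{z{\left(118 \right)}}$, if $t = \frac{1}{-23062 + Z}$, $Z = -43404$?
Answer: $- \frac{15190970390}{107} \approx -1.4197 \cdot 10^{8}$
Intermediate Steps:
$t = - \frac{1}{66466}$ ($t = \frac{1}{-23062 - 43404} = \frac{1}{-66466} = - \frac{1}{66466} \approx -1.5045 \cdot 10^{-5}$)
$\frac{-21485 - -23621}{t} + \frac{-5 + 3 \left(-92\right)}{z{\left(118 \right)}} = \frac{-21485 - -23621}{- \frac{1}{66466}} + \frac{-5 + 3 \left(-92\right)}{107 \cdot \frac{1}{118}} = \left(-21485 + 23621\right) \left(-66466\right) + \frac{-5 - 276}{107 \cdot \frac{1}{118}} = 2136 \left(-66466\right) - \frac{281}{\frac{107}{118}} = -141971376 - \frac{33158}{107} = - \frac{15190970390}{107}$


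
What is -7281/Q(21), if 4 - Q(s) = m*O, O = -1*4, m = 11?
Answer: -2427/16 ≈ -151.69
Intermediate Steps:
O = -4
Q(s) = 48 (Q(s) = 4 - 11*(-4) = 4 - 1*(-44) = 4 + 44 = 48)
-7281/Q(21) = -7281/48 = -7281*1/48 = -2427/16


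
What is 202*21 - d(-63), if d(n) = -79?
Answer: 4321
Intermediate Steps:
202*21 - d(-63) = 202*21 - 1*(-79) = 4242 + 79 = 4321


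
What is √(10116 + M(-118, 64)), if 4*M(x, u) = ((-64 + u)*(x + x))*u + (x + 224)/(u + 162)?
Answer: √516690805/226 ≈ 100.58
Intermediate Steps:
M(x, u) = (224 + x)/(4*(162 + u)) + u*x*(-64 + u)/2 (M(x, u) = (((-64 + u)*(x + x))*u + (x + 224)/(u + 162))/4 = (((-64 + u)*(2*x))*u + (224 + x)/(162 + u))/4 = ((2*x*(-64 + u))*u + (224 + x)/(162 + u))/4 = (2*u*x*(-64 + u) + (224 + x)/(162 + u))/4 = ((224 + x)/(162 + u) + 2*u*x*(-64 + u))/4 = (224 + x)/(4*(162 + u)) + u*x*(-64 + u)/2)
√(10116 + M(-118, 64)) = √(10116 + (224 - 118 - 20736*64*(-118) + 2*(-118)*64³ + 196*(-118)*64²)/(4*(162 + 64))) = √(10116 + (¼)*(224 - 118 + 156598272 + 2*(-118)*262144 + 196*(-118)*4096)/226) = √(10116 + (¼)*(1/226)*(224 - 118 + 156598272 - 61865984 - 94732288)) = √(10116 + (¼)*(1/226)*106) = √(10116 + 53/452) = √(4572485/452) = √516690805/226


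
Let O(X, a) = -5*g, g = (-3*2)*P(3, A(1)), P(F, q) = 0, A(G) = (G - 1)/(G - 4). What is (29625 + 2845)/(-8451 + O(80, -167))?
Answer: -32470/8451 ≈ -3.8421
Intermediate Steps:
A(G) = (-1 + G)/(-4 + G)
g = 0 (g = -3*2*0 = -6*0 = 0)
O(X, a) = 0 (O(X, a) = -5*0 = 0)
(29625 + 2845)/(-8451 + O(80, -167)) = (29625 + 2845)/(-8451 + 0) = 32470/(-8451) = 32470*(-1/8451) = -32470/8451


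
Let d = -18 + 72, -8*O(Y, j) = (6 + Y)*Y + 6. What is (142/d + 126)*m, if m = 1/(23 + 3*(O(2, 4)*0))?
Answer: 151/27 ≈ 5.5926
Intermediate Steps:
O(Y, j) = -3/4 - Y*(6 + Y)/8 (O(Y, j) = -((6 + Y)*Y + 6)/8 = -(Y*(6 + Y) + 6)/8 = -(6 + Y*(6 + Y))/8 = -3/4 - Y*(6 + Y)/8)
d = 54
m = 1/23 (m = 1/(23 + 3*((-3/4 - 3/4*2 - 1/8*2**2)*0)) = 1/(23 + 3*((-3/4 - 3/2 - 1/8*4)*0)) = 1/(23 + 3*((-3/4 - 3/2 - 1/2)*0)) = 1/(23 + 3*(-11/4*0)) = 1/(23 + 3*0) = 1/(23 + 0) = 1/23 ≈ 0.043478)
(142/d + 126)*m = (142/54 + 126)*(1/23) = (142*(1/54) + 126)*(1/23) = (71/27 + 126)*(1/23) = (3473/27)*(1/23) = 151/27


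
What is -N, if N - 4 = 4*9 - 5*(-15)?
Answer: -115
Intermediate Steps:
N = 115 (N = 4 + (4*9 - 5*(-15)) = 4 + (36 + 75) = 4 + 111 = 115)
-N = -1*115 = -115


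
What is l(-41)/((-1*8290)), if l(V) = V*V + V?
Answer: -164/829 ≈ -0.19783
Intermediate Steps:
l(V) = V + V² (l(V) = V² + V = V + V²)
l(-41)/((-1*8290)) = (-41*(1 - 41))/((-1*8290)) = -41*(-40)/(-8290) = 1640*(-1/8290) = -164/829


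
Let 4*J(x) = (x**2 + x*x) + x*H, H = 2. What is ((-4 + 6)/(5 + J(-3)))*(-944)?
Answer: -236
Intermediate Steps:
J(x) = x/2 + x**2/2 (J(x) = ((x**2 + x*x) + x*2)/4 = ((x**2 + x**2) + 2*x)/4 = (2*x**2 + 2*x)/4 = (2*x + 2*x**2)/4 = x/2 + x**2/2)
((-4 + 6)/(5 + J(-3)))*(-944) = ((-4 + 6)/(5 + (1/2)*(-3)*(1 - 3)))*(-944) = (2/(5 + (1/2)*(-3)*(-2)))*(-944) = (2/(5 + 3))*(-944) = (2/8)*(-944) = (2*(1/8))*(-944) = (1/4)*(-944) = -236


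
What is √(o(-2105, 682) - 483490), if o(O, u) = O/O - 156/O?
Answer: 11*I*√17705384445/2105 ≈ 695.33*I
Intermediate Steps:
o(O, u) = 1 - 156/O
√(o(-2105, 682) - 483490) = √((-156 - 2105)/(-2105) - 483490) = √(-1/2105*(-2261) - 483490) = √(2261/2105 - 483490) = √(-1017744189/2105) = 11*I*√17705384445/2105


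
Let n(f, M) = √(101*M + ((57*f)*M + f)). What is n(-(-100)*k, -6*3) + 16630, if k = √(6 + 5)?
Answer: 16630 + √(-1818 - 102500*√11) ≈ 16630.0 + 584.61*I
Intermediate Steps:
k = √11 ≈ 3.3166
n(f, M) = √(f + 101*M + 57*M*f) (n(f, M) = √(101*M + (57*M*f + f)) = √(101*M + (f + 57*M*f)) = √(f + 101*M + 57*M*f))
n(-(-100)*k, -6*3) + 16630 = √(-(-100)*√11 + 101*(-6*3) + 57*(-6*3)*(-(-100)*√11)) + 16630 = √(100*√11 + 101*(-18) + 57*(-18)*(100*√11)) + 16630 = √(100*√11 - 1818 - 102600*√11) + 16630 = √(-1818 - 102500*√11) + 16630 = 16630 + √(-1818 - 102500*√11)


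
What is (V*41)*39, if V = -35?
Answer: -55965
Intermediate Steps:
(V*41)*39 = -35*41*39 = -1435*39 = -55965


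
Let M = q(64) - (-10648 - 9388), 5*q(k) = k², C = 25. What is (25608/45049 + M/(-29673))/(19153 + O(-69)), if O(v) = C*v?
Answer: -224549651/29120858613945 ≈ -7.7110e-6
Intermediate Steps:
q(k) = k²/5
O(v) = 25*v
M = 104276/5 (M = (⅕)*64² - (-10648 - 9388) = (⅕)*4096 - 1*(-20036) = 4096/5 + 20036 = 104276/5 ≈ 20855.)
(25608/45049 + M/(-29673))/(19153 + O(-69)) = (25608/45049 + (104276/5)/(-29673))/(19153 + 25*(-69)) = (25608*(1/45049) + (104276/5)*(-1/29673))/(19153 - 1725) = (25608/45049 - 104276/148365)/17428 = -898198604/6683694885*1/17428 = -224549651/29120858613945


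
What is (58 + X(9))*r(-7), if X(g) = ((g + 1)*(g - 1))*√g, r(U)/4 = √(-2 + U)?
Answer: 3576*I ≈ 3576.0*I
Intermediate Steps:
r(U) = 4*√(-2 + U)
X(g) = √g*(1 + g)*(-1 + g) (X(g) = ((1 + g)*(-1 + g))*√g = √g*(1 + g)*(-1 + g))
(58 + X(9))*r(-7) = (58 + √9*(-1 + 9²))*(4*√(-2 - 7)) = (58 + 3*(-1 + 81))*(4*√(-9)) = (58 + 3*80)*(4*(3*I)) = (58 + 240)*(12*I) = 298*(12*I) = 3576*I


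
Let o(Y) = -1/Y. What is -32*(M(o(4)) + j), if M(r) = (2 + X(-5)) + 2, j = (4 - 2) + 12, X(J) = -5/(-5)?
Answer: -608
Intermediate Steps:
X(J) = 1 (X(J) = -5*(-⅕) = 1)
j = 14 (j = 2 + 12 = 14)
M(r) = 5 (M(r) = (2 + 1) + 2 = 3 + 2 = 5)
-32*(M(o(4)) + j) = -32*(5 + 14) = -32*19 = -608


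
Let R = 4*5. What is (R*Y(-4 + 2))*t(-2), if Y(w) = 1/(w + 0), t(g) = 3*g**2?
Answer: -120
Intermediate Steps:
Y(w) = 1/w
R = 20
(R*Y(-4 + 2))*t(-2) = (20/(-4 + 2))*(3*(-2)**2) = (20/(-2))*(3*4) = (20*(-1/2))*12 = -10*12 = -120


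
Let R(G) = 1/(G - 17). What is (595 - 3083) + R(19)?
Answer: -4975/2 ≈ -2487.5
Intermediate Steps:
R(G) = 1/(-17 + G)
(595 - 3083) + R(19) = (595 - 3083) + 1/(-17 + 19) = -2488 + 1/2 = -2488 + ½ = -4975/2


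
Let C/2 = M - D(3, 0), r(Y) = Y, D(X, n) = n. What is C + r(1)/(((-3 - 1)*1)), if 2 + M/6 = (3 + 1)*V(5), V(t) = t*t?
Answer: 4703/4 ≈ 1175.8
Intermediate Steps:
V(t) = t**2
M = 588 (M = -12 + 6*((3 + 1)*5**2) = -12 + 6*(4*25) = -12 + 6*100 = -12 + 600 = 588)
C = 1176 (C = 2*(588 - 1*0) = 2*(588 + 0) = 2*588 = 1176)
C + r(1)/(((-3 - 1)*1)) = 1176 + 1/((-3 - 1)*1) = 1176 + 1/(-4*1) = 1176 + 1/(-4) = 1176 - 1/4*1 = 1176 - 1/4 = 4703/4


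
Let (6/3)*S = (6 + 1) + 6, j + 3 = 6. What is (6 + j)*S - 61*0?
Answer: 117/2 ≈ 58.500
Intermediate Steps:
j = 3 (j = -3 + 6 = 3)
S = 13/2 (S = ((6 + 1) + 6)/2 = (7 + 6)/2 = (½)*13 = 13/2 ≈ 6.5000)
(6 + j)*S - 61*0 = (6 + 3)*(13/2) - 61*0 = 9*(13/2) + 0 = 117/2 + 0 = 117/2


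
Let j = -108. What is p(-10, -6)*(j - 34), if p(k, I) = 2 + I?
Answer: 568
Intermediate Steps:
p(-10, -6)*(j - 34) = (2 - 6)*(-108 - 34) = -4*(-142) = 568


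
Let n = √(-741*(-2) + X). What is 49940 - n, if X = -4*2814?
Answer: 49940 - 3*I*√1086 ≈ 49940.0 - 98.864*I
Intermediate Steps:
X = -11256
n = 3*I*√1086 (n = √(-741*(-2) - 11256) = √(1482 - 11256) = √(-9774) = 3*I*√1086 ≈ 98.864*I)
49940 - n = 49940 - 3*I*√1086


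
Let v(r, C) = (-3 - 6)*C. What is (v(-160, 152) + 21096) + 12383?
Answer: 32111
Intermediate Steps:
v(r, C) = -9*C
(v(-160, 152) + 21096) + 12383 = (-9*152 + 21096) + 12383 = (-1368 + 21096) + 12383 = 19728 + 12383 = 32111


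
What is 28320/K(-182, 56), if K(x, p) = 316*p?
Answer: 885/553 ≈ 1.6004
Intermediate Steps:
28320/K(-182, 56) = 28320/((316*56)) = 28320/17696 = 28320*(1/17696) = 885/553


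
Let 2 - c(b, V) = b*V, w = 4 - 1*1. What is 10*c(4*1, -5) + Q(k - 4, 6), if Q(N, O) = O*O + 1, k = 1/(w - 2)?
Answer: 257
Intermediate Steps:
w = 3 (w = 4 - 1 = 3)
k = 1 (k = 1/(3 - 2) = 1/1 = 1)
Q(N, O) = 1 + O² (Q(N, O) = O² + 1 = 1 + O²)
c(b, V) = 2 - V*b (c(b, V) = 2 - b*V = 2 - V*b)
10*c(4*1, -5) + Q(k - 4, 6) = 10*(2 - 1*(-5)*4*1) + (1 + 6²) = 10*(2 - 1*(-5)*4) + (1 + 36) = 10*(2 + 20) + 37 = 10*22 + 37 = 220 + 37 = 257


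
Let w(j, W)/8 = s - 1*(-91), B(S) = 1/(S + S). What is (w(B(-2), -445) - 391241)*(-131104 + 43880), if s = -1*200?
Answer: 34201664312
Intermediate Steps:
s = -200
B(S) = 1/(2*S)
w(j, W) = -872 (w(j, W) = 8*(-200 - 1*(-91)) = 8*(-200 + 91) = 8*(-109) = -872)
(w(B(-2), -445) - 391241)*(-131104 + 43880) = (-872 - 391241)*(-131104 + 43880) = -392113*(-87224) = 34201664312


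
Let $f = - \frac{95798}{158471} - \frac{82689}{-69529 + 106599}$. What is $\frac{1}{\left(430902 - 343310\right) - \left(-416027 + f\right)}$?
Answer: $\frac{5874519970}{2958536527811809} \approx 1.9856 \cdot 10^{-6}$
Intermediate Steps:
$f = - \frac{16655040379}{5874519970}$ ($f = \left(-95798\right) \frac{1}{158471} - \frac{82689}{37070} = - \frac{95798}{158471} - \frac{82689}{37070} = - \frac{16655040379}{5874519970} \approx -2.8351$)
$\frac{1}{\left(430902 - 343310\right) - \left(-416027 + f\right)} = \frac{1}{\left(430902 - 343310\right) + \left(416027 - - \frac{16655040379}{5874519970}\right)} = \frac{1}{87592 + \left(416027 + \frac{16655040379}{5874519970}\right)} = \frac{1}{87592 + \frac{2443975574599569}{5874519970}} = \frac{1}{\frac{2958536527811809}{5874519970}} = \frac{5874519970}{2958536527811809}$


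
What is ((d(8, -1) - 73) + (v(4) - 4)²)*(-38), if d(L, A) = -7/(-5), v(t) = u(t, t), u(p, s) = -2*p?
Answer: -13756/5 ≈ -2751.2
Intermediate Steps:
v(t) = -2*t
d(L, A) = 7/5 (d(L, A) = -7*(-⅕) = 7/5)
((d(8, -1) - 73) + (v(4) - 4)²)*(-38) = ((7/5 - 73) + (-2*4 - 4)²)*(-38) = (-358/5 + (-8 - 4)²)*(-38) = (-358/5 + (-12)²)*(-38) = (-358/5 + 144)*(-38) = (362/5)*(-38) = -13756/5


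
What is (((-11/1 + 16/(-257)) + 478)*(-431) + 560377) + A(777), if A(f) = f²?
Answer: 247453949/257 ≈ 9.6286e+5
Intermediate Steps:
(((-11/1 + 16/(-257)) + 478)*(-431) + 560377) + A(777) = (((-11/1 + 16/(-257)) + 478)*(-431) + 560377) + 777² = (((-11*1 + 16*(-1/257)) + 478)*(-431) + 560377) + 603729 = (((-11 - 16/257) + 478)*(-431) + 560377) + 603729 = ((-2843/257 + 478)*(-431) + 560377) + 603729 = ((120003/257)*(-431) + 560377) + 603729 = (-51721293/257 + 560377) + 603729 = 92295596/257 + 603729 = 247453949/257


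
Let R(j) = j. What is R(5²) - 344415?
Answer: -344390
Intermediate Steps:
R(5²) - 344415 = 5² - 344415 = 25 - 344415 = -344390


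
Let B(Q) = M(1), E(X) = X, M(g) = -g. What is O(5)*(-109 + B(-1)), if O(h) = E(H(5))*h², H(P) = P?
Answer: -13750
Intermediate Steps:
B(Q) = -1 (B(Q) = -1*1 = -1)
O(h) = 5*h²
O(5)*(-109 + B(-1)) = (5*5²)*(-109 - 1) = (5*25)*(-110) = 125*(-110) = -13750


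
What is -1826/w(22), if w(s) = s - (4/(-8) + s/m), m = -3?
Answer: -10956/179 ≈ -61.207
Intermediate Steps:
w(s) = 1/2 + 4*s/3 (w(s) = s - (4/(-8) + s/(-3)) = s - (4*(-1/8) + s*(-1/3)) = s - (-1/2 - s/3) = s + (1/2 + s/3) = 1/2 + 4*s/3)
-1826/w(22) = -1826/(1/2 + (4/3)*22) = -1826/(1/2 + 88/3) = -1826/179/6 = -1826*6/179 = -10956/179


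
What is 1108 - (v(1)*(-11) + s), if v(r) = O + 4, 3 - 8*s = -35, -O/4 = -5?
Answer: 5469/4 ≈ 1367.3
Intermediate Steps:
O = 20 (O = -4*(-5) = 20)
s = 19/4 (s = 3/8 - ⅛*(-35) = 3/8 + 35/8 = 19/4 ≈ 4.7500)
v(r) = 24 (v(r) = 20 + 4 = 24)
1108 - (v(1)*(-11) + s) = 1108 - (24*(-11) + 19/4) = 1108 - (-264 + 19/4) = 1108 - 1*(-1037/4) = 1108 + 1037/4 = 5469/4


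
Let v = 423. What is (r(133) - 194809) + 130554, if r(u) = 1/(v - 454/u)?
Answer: -3585750142/55805 ≈ -64255.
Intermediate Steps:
r(u) = 1/(423 - 454/u)
(r(133) - 194809) + 130554 = (133/(-454 + 423*133) - 194809) + 130554 = (133/(-454 + 56259) - 194809) + 130554 = (133/55805 - 194809) + 130554 = -10871316112/55805 + 130554 = -3585750142/55805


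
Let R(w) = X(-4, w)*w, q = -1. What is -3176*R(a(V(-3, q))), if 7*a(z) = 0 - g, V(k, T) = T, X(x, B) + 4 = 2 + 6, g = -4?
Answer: -50816/7 ≈ -7259.4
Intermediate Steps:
X(x, B) = 4 (X(x, B) = -4 + (2 + 6) = -4 + 8 = 4)
a(z) = 4/7 (a(z) = (0 - 1*(-4))/7 = (0 + 4)/7 = (⅐)*4 = 4/7)
R(w) = 4*w
-3176*R(a(V(-3, q))) = -12704*4/7 = -3176*16/7 = -50816/7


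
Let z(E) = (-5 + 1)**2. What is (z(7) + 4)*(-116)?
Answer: -2320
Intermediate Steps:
z(E) = 16 (z(E) = (-4)**2 = 16)
(z(7) + 4)*(-116) = (16 + 4)*(-116) = 20*(-116) = -2320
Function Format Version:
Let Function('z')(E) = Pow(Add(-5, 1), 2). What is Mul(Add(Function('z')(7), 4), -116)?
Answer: -2320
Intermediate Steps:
Function('z')(E) = 16 (Function('z')(E) = Pow(-4, 2) = 16)
Mul(Add(Function('z')(7), 4), -116) = Mul(Add(16, 4), -116) = Mul(20, -116) = -2320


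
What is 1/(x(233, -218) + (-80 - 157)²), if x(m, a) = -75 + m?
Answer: 1/56327 ≈ 1.7753e-5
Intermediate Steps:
1/(x(233, -218) + (-80 - 157)²) = 1/((-75 + 233) + (-80 - 157)²) = 1/(158 + (-237)²) = 1/(158 + 56169) = 1/56327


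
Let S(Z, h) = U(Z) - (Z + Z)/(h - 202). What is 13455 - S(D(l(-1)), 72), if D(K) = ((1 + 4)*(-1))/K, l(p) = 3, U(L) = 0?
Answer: 524746/39 ≈ 13455.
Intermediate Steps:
D(K) = -5/K (D(K) = (5*(-1))/K = -5/K)
S(Z, h) = -2*Z/(-202 + h) (S(Z, h) = 0 - (Z + Z)/(h - 202) = 0 - 2*Z/(-202 + h) = -2*Z/(-202 + h))
13455 - S(D(l(-1)), 72) = 13455 - (-2)*(-5/3)/(-202 + 72) = 13455 - (-2)*(-5*⅓)/(-130) = 13455 - (-2)*(-5)*(-1)/(3*130) = 13455 - 1*(-1/39) = 13455 + 1/39 = 524746/39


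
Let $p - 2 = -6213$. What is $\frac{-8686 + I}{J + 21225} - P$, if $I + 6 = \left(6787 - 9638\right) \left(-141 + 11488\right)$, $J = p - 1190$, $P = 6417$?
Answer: $- \frac{121067597}{13824} \approx -8757.8$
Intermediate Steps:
$p = -6211$ ($p = 2 - 6213 = -6211$)
$J = -7401$ ($J = -6211 - 1190 = -7401$)
$I = -32350303$ ($I = -6 + \left(6787 - 9638\right) \left(-141 + 11488\right) = -6 - 32350297 = -32350303$)
$\frac{-8686 + I}{J + 21225} - P = \frac{-8686 - 32350303}{-7401 + 21225} - 6417 = - \frac{32358989}{13824} - 6417 = - \frac{121067597}{13824}$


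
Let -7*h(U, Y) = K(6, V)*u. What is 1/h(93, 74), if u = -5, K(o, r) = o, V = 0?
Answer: 7/30 ≈ 0.23333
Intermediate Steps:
h(U, Y) = 30/7 (h(U, Y) = -6*(-5)/7 = -1/7*(-30) = 30/7)
1/h(93, 74) = 1/(30/7) = 7/30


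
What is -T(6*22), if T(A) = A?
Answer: -132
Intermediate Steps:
-T(6*22) = -6*22 = -1*132 = -132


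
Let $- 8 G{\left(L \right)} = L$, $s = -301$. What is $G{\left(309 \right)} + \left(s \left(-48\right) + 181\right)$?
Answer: $\frac{116723}{8} \approx 14590.0$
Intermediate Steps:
$G{\left(L \right)} = - \frac{L}{8}$
$G{\left(309 \right)} + \left(s \left(-48\right) + 181\right) = \left(- \frac{1}{8}\right) 309 + \left(\left(-301\right) \left(-48\right) + 181\right) = - \frac{309}{8} + \left(14448 + 181\right) = - \frac{309}{8} + 14629 = \frac{116723}{8}$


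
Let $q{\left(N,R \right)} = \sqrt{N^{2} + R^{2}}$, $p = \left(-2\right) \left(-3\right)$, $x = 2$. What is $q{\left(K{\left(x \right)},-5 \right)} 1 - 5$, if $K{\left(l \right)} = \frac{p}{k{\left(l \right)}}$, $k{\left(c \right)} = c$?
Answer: $-5 + \sqrt{34} \approx 0.83095$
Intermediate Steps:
$p = 6$
$K{\left(l \right)} = \frac{6}{l}$
$q{\left(K{\left(x \right)},-5 \right)} 1 - 5 = \sqrt{\left(\frac{6}{2}\right)^{2} + \left(-5\right)^{2}} \cdot 1 - 5 = \sqrt{\left(6 \cdot \frac{1}{2}\right)^{2} + 25} \cdot 1 - 5 = \sqrt{3^{2} + 25} \cdot 1 - 5 = \sqrt{9 + 25} \cdot 1 - 5 = \sqrt{34} \cdot 1 - 5 = \sqrt{34} - 5 = -5 + \sqrt{34}$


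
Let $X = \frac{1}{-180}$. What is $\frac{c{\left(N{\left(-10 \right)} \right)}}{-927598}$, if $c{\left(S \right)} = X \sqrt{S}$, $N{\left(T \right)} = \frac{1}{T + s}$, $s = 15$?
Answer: $\frac{\sqrt{5}}{834838200} \approx 2.6784 \cdot 10^{-9}$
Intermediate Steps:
$X = - \frac{1}{180} \approx -0.0055556$
$N{\left(T \right)} = \frac{1}{15 + T}$ ($N{\left(T \right)} = \frac{1}{T + 15} = \frac{1}{15 + T}$)
$c{\left(S \right)} = - \frac{\sqrt{S}}{180}$
$\frac{c{\left(N{\left(-10 \right)} \right)}}{-927598} = \frac{\left(- \frac{1}{180}\right) \sqrt{\frac{1}{15 - 10}}}{-927598} = - \frac{\sqrt{\frac{1}{5}}}{180} \left(- \frac{1}{927598}\right) = - \frac{1}{180 \sqrt{5}} \left(- \frac{1}{927598}\right) = - \frac{\frac{1}{5} \sqrt{5}}{180} \left(- \frac{1}{927598}\right) = - \frac{\sqrt{5}}{900} \left(- \frac{1}{927598}\right) = \frac{\sqrt{5}}{834838200}$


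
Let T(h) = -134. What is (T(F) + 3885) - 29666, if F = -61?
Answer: -25915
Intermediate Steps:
(T(F) + 3885) - 29666 = (-134 + 3885) - 29666 = 3751 - 29666 = -25915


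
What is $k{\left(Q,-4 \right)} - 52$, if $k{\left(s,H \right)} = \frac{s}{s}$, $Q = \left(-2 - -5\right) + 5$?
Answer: $-51$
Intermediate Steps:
$Q = 8$ ($Q = \left(-2 + 5\right) + 5 = 3 + 5 = 8$)
$k{\left(s,H \right)} = 1$
$k{\left(Q,-4 \right)} - 52 = 1 - 52 = -51$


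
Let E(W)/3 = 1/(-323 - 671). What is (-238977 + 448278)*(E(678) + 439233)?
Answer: 91380314068299/994 ≈ 9.1932e+10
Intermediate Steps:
E(W) = -3/994 (E(W) = 3/(-323 - 671) = 3/(-994) = 3*(-1/994) = -3/994)
(-238977 + 448278)*(E(678) + 439233) = (-238977 + 448278)*(-3/994 + 439233) = 209301*(436597599/994) = 91380314068299/994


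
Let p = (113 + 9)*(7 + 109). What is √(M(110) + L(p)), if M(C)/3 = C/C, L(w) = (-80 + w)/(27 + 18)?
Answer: √71035/15 ≈ 17.768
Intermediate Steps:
p = 14152 (p = 122*116 = 14152)
L(w) = -16/9 + w/45 (L(w) = (-80 + w)/45 = (-80 + w)*(1/45) = -16/9 + w/45)
M(C) = 3 (M(C) = 3*(C/C) = 3*1 = 3)
√(M(110) + L(p)) = √(3 + (-16/9 + (1/45)*14152)) = √(3 + (-16/9 + 14152/45)) = √(3 + 14072/45) = √(14207/45) = √71035/15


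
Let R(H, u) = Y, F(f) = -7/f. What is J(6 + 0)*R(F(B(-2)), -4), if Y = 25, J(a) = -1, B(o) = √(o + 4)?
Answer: -25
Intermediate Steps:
B(o) = √(4 + o)
R(H, u) = 25
J(6 + 0)*R(F(B(-2)), -4) = -1*25 = -25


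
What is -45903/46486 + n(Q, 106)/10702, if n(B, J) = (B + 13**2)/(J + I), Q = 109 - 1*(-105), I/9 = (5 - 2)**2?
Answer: -2087424461/2114345981 ≈ -0.98727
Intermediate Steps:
I = 81 (I = 9*(5 - 2)**2 = 9*3**2 = 9*9 = 81)
Q = 214 (Q = 109 + 105 = 214)
n(B, J) = (169 + B)/(81 + J) (n(B, J) = (B + 13**2)/(J + 81) = (B + 169)/(81 + J) = (169 + B)/(81 + J))
-45903/46486 + n(Q, 106)/10702 = -45903/46486 + ((169 + 214)/(81 + 106))/10702 = -45903*1/46486 + (383/187)*(1/10702) = -4173/4226 + ((1/187)*383)*(1/10702) = -4173/4226 + (383/187)*(1/10702) = -4173/4226 + 383/2001274 = -2087424461/2114345981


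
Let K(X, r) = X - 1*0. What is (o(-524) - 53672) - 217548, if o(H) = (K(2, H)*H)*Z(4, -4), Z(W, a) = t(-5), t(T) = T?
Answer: -265980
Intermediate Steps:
Z(W, a) = -5
K(X, r) = X (K(X, r) = X + 0 = X)
o(H) = -10*H (o(H) = (2*H)*(-5) = -10*H)
(o(-524) - 53672) - 217548 = (-10*(-524) - 53672) - 217548 = (5240 - 53672) - 217548 = -48432 - 217548 = -265980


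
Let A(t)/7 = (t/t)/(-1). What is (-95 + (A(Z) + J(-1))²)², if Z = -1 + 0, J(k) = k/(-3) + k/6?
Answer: 3024121/1296 ≈ 2333.4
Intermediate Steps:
J(k) = -k/6 (J(k) = k*(-⅓) + k*(⅙) = -k/3 + k/6 = -k/6)
Z = -1
A(t) = -7 (A(t) = 7*((t/t)/(-1)) = 7*(1*(-1)) = 7*(-1) = -7)
(-95 + (A(Z) + J(-1))²)² = (-95 + (-7 - ⅙*(-1))²)² = (-95 + (-7 + ⅙)²)² = (-95 + (-41/6)²)² = (-95 + 1681/36)² = (-1739/36)² = 3024121/1296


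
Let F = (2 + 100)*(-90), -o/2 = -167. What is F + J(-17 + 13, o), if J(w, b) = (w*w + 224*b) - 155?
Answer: 65497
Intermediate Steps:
o = 334 (o = -2*(-167) = 334)
J(w, b) = -155 + w**2 + 224*b (J(w, b) = (w**2 + 224*b) - 155 = -155 + w**2 + 224*b)
F = -9180 (F = 102*(-90) = -9180)
F + J(-17 + 13, o) = -9180 + (-155 + (-17 + 13)**2 + 224*334) = -9180 + (-155 + (-4)**2 + 74816) = -9180 + (-155 + 16 + 74816) = -9180 + 74677 = 65497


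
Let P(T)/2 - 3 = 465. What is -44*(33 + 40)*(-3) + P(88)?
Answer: 10572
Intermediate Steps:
P(T) = 936 (P(T) = 6 + 2*465 = 6 + 930 = 936)
-44*(33 + 40)*(-3) + P(88) = -44*(33 + 40)*(-3) + 936 = -44*73*(-3) + 936 = -3212*(-3) + 936 = 9636 + 936 = 10572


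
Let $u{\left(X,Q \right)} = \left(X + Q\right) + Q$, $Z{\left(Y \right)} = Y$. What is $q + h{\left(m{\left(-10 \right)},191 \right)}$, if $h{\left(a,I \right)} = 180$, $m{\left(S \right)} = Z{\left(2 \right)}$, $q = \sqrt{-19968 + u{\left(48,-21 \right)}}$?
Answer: $180 + 3 i \sqrt{2218} \approx 180.0 + 141.29 i$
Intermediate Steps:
$u{\left(X,Q \right)} = X + 2 Q$ ($u{\left(X,Q \right)} = \left(Q + X\right) + Q = X + 2 Q$)
$q = 3 i \sqrt{2218}$ ($q = \sqrt{-19968 + \left(48 + 2 \left(-21\right)\right)} = \sqrt{-19968 + \left(48 - 42\right)} = \sqrt{-19968 + 6} = \sqrt{-19962} = 3 i \sqrt{2218} \approx 141.29 i$)
$m{\left(S \right)} = 2$
$q + h{\left(m{\left(-10 \right)},191 \right)} = 3 i \sqrt{2218} + 180 = 180 + 3 i \sqrt{2218}$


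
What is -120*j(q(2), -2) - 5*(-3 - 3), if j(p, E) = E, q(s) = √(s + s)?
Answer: 270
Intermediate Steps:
q(s) = √2*√s (q(s) = √(2*s) = √2*√s)
-120*j(q(2), -2) - 5*(-3 - 3) = -120*(-2) - 5*(-3 - 3) = 240 - 5*(-6) = 240 + 30 = 270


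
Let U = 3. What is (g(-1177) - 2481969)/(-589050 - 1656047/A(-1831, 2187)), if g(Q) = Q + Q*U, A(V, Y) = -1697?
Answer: 4219890869/997961803 ≈ 4.2285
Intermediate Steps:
g(Q) = 4*Q (g(Q) = Q + Q*3 = Q + 3*Q = 4*Q)
(g(-1177) - 2481969)/(-589050 - 1656047/A(-1831, 2187)) = (4*(-1177) - 2481969)/(-589050 - 1656047/(-1697)) = (-4708 - 2481969)/(-589050 - 1656047*(-1/1697)) = -2486677/(-589050 + 1656047/1697) = -2486677/(-997961803/1697) = -2486677*(-1697/997961803) = 4219890869/997961803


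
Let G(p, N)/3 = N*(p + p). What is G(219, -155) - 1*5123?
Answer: -208793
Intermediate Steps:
G(p, N) = 6*N*p (G(p, N) = 3*(N*(p + p)) = 3*(N*(2*p)) = 3*(2*N*p) = 6*N*p)
G(219, -155) - 1*5123 = 6*(-155)*219 - 1*5123 = -203670 - 5123 = -208793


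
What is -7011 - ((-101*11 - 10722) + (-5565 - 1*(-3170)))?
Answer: 7217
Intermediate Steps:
-7011 - ((-101*11 - 10722) + (-5565 - 1*(-3170))) = -7011 - ((-1111 - 10722) + (-5565 + 3170)) = -7011 - (-11833 - 2395) = -7011 - 1*(-14228) = -7011 + 14228 = 7217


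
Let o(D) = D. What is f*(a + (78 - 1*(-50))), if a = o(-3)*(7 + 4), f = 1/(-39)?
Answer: -95/39 ≈ -2.4359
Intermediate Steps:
f = -1/39 ≈ -0.025641
a = -33 (a = -3*(7 + 4) = -3*11 = -33)
f*(a + (78 - 1*(-50))) = -(-33 + (78 - 1*(-50)))/39 = -(-33 + (78 + 50))/39 = -(-33 + 128)/39 = -1/39*95 = -95/39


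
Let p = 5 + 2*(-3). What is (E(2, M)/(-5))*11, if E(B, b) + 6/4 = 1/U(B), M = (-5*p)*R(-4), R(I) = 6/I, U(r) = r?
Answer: 11/5 ≈ 2.2000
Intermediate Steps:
p = -1 (p = 5 - 6 = -1)
M = -15/2 (M = (-5*(-1))*(6/(-4)) = 5*(6*(-¼)) = 5*(-3/2) = -15/2 ≈ -7.5000)
E(B, b) = -3/2 + 1/B
(E(2, M)/(-5))*11 = ((-3/2 + 1/2)/(-5))*11 = -(-3/2 + ½)/5*11 = -⅕*(-1)*11 = (⅕)*11 = 11/5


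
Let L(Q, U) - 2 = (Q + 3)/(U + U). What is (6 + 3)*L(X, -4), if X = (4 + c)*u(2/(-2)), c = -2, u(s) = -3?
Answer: 171/8 ≈ 21.375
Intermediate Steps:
X = -6 (X = (4 - 2)*(-3) = 2*(-3) = -6)
L(Q, U) = 2 + (3 + Q)/(2*U) (L(Q, U) = 2 + (Q + 3)/(U + U) = 2 + (3 + Q)/((2*U)) = 2 + (3 + Q)*(1/(2*U)) = 2 + (3 + Q)/(2*U))
(6 + 3)*L(X, -4) = (6 + 3)*((1/2)*(3 - 6 + 4*(-4))/(-4)) = 9*((1/2)*(-1/4)*(3 - 6 - 16)) = 9*((1/2)*(-1/4)*(-19)) = 9*(19/8) = 171/8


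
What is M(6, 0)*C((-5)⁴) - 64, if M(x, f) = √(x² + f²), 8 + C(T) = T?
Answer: 3638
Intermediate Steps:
C(T) = -8 + T
M(x, f) = √(f² + x²)
M(6, 0)*C((-5)⁴) - 64 = √(0² + 6²)*(-8 + (-5)⁴) - 64 = √(0 + 36)*(-8 + 625) - 64 = √36*617 - 64 = 6*617 - 64 = 3702 - 64 = 3638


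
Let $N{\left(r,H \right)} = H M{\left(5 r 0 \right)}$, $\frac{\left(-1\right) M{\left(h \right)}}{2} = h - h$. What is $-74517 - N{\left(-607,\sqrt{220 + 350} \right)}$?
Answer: $-74517$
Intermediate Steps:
$M{\left(h \right)} = 0$ ($M{\left(h \right)} = - 2 \left(h - h\right) = \left(-2\right) 0 = 0$)
$N{\left(r,H \right)} = 0$ ($N{\left(r,H \right)} = H 0 = 0$)
$-74517 - N{\left(-607,\sqrt{220 + 350} \right)} = -74517 - 0 = -74517 + 0 = -74517$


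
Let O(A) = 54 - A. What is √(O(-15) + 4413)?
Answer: 3*√498 ≈ 66.948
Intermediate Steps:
√(O(-15) + 4413) = √((54 - 1*(-15)) + 4413) = √((54 + 15) + 4413) = √(69 + 4413) = √4482 = 3*√498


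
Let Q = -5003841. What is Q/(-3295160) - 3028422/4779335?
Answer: 253379952513/286339518520 ≈ 0.88489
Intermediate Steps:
Q/(-3295160) - 3028422/4779335 = -5003841/(-3295160) - 3028422/4779335 = -5003841*(-1/3295160) - 3028422*1/4779335 = 5003841/3295160 - 3028422/4779335 = 253379952513/286339518520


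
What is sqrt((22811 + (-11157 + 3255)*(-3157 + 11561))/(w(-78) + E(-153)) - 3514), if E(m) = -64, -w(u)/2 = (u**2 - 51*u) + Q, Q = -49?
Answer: I*sqrt(1726371830)/2870 ≈ 14.477*I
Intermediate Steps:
w(u) = 98 - 2*u**2 + 102*u (w(u) = -2*((u**2 - 51*u) - 49) = -2*(-49 + u**2 - 51*u) = 98 - 2*u**2 + 102*u)
sqrt((22811 + (-11157 + 3255)*(-3157 + 11561))/(w(-78) + E(-153)) - 3514) = sqrt((22811 + (-11157 + 3255)*(-3157 + 11561))/((98 - 2*(-78)**2 + 102*(-78)) - 64) - 3514) = sqrt((22811 - 7902*8404)/((98 - 2*6084 - 7956) - 64) - 3514) = sqrt((22811 - 66408408)/((98 - 12168 - 7956) - 64) - 3514) = sqrt(-66385597/(-20026 - 64) - 3514) = sqrt(-66385597/(-20090) - 3514) = sqrt(-66385597*(-1/20090) - 3514) = sqrt(66385597/20090 - 3514) = sqrt(-4210663/20090) = I*sqrt(1726371830)/2870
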